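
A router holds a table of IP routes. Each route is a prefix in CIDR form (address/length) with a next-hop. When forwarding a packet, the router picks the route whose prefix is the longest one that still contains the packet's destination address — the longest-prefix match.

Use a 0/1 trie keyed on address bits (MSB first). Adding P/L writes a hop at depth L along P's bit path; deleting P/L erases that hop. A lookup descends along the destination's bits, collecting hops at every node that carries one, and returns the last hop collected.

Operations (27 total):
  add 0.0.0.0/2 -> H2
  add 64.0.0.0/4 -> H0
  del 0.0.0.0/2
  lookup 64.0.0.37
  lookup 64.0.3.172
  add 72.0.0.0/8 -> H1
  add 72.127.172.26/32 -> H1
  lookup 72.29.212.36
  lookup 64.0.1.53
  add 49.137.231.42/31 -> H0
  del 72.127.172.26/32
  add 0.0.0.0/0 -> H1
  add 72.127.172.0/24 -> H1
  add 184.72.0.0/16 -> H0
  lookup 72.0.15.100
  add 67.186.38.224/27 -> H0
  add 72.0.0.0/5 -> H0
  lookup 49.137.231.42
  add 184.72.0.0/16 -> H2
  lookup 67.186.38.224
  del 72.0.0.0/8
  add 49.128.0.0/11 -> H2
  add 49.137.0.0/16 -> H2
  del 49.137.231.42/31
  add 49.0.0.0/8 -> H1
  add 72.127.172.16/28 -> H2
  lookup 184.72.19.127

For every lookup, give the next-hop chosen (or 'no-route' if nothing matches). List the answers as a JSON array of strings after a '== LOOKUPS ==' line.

Process each operation:
  add 0.0.0.0/2 -> H2 at depth 2
  add 64.0.0.0/4 -> H0 at depth 4
  - 0.0.0.0/2 clear@2
  ? 64.0.0.37  path d0:-→d1:-→d2:-→d3:-→d4:H0  best=H0
  ? 64.0.3.172  path d0:-→d1:-→d2:-→d3:-→d4:H0  best=H0
  add 72.0.0.0/8 -> H1 at depth 8
  add 72.127.172.26/32 -> H1 at depth 32
  ? 72.29.212.36  path d0:-→d1:-→d2:-→d3:-→d4:H0→d5:-→d6:-→d7:-→d8:H1→d9:-  best=H1
  ? 64.0.1.53  path d0:-→d1:-→d2:-→d3:-→d4:H0  best=H0
  add 49.137.231.42/31 -> H0 at depth 31
  - 72.127.172.26/32 clear@32
  add 0.0.0.0/0 -> H1 at depth 0
  add 72.127.172.0/24 -> H1 at depth 24
  add 184.72.0.0/16 -> H0 at depth 16
  ? 72.0.15.100  path d0:H1→d1:-→d2:-→d3:-→d4:H0→d5:-→d6:-→d7:-→d8:H1→d9:-  best=H1
  add 67.186.38.224/27 -> H0 at depth 27
  add 72.0.0.0/5 -> H0 at depth 5
  ? 49.137.231.42  path d0:H1→d1:-→d2:-→d3:-→d4:-→d5:-→d6:-→d7:-→d8:-→d9:-→d10:-→d11:-→d12:-→d13:-→d14:-→d15:-→d16:-→d17:-→d18:-→d19:-→d20:-→d21:-→d22:-→d23:-→d24:-→d25:-→d26:-→d27:-→d28:-→d29:-→d30:-→d31:H0  best=H0
  add 184.72.0.0/16 -> H2 at depth 16
  ? 67.186.38.224  path d0:H1→d1:-→d2:-→d3:-→d4:H0→d5:-→d6:-→d7:-→d8:-→d9:-→d10:-→d11:-→d12:-→d13:-→d14:-→d15:-→d16:-→d17:-→d18:-→d19:-→d20:-→d21:-→d22:-→d23:-→d24:-→d25:-→d26:-→d27:H0  best=H0
  - 72.0.0.0/8 clear@8
  add 49.128.0.0/11 -> H2 at depth 11
  add 49.137.0.0/16 -> H2 at depth 16
  - 49.137.231.42/31 clear@31
  add 49.0.0.0/8 -> H1 at depth 8
  add 72.127.172.16/28 -> H2 at depth 28
  ? 184.72.19.127  path d0:H1→d1:-→d2:-→d3:-→d4:-→d5:-→d6:-→d7:-→d8:-→d9:-→d10:-→d11:-→d12:-→d13:-→d14:-→d15:-→d16:H2  best=H2

== LOOKUPS ==
["H0","H0","H1","H0","H1","H0","H0","H2"]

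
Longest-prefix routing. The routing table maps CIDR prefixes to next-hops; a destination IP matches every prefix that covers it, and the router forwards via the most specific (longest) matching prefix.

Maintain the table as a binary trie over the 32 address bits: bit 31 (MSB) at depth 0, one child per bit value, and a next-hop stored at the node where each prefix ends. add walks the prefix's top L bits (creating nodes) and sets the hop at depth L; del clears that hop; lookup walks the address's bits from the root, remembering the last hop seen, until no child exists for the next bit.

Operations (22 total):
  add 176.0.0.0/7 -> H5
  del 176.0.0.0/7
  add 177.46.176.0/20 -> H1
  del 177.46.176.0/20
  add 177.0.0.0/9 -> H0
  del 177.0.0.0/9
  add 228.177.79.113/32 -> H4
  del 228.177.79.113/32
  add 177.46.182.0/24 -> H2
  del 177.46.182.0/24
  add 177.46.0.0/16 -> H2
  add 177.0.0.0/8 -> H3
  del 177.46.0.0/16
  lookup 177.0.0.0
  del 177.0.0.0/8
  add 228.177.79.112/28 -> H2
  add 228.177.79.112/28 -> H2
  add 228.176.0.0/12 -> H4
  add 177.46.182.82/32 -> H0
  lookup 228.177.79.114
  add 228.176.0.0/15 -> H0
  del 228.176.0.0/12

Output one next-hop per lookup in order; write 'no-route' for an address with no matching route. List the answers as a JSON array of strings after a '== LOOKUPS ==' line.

Apply in order:
  + 176.0.0.0/7 (H5) depth=7
  del 176.0.0.0/7 (clear depth 7)
  + 177.46.176.0/20 (H1) depth=20
  del 177.46.176.0/20 (clear depth 20)
  + 177.0.0.0/9 (H0) depth=9
  del 177.0.0.0/9 (clear depth 9)
  + 228.177.79.113/32 (H4) depth=32
  del 228.177.79.113/32 (clear depth 32)
  + 177.46.182.0/24 (H2) depth=24
  del 177.46.182.0/24 (clear depth 24)
  + 177.46.0.0/16 (H2) depth=16
  + 177.0.0.0/8 (H3) depth=8
  del 177.46.0.0/16 (clear depth 16)
  Q 177.0.0.0: descend 1011000100 ; hops seen [H3] ; pick H3
  del 177.0.0.0/8 (clear depth 8)
  + 228.177.79.112/28 (H2) depth=28
  + 228.177.79.112/28 (H2) depth=28
  + 228.176.0.0/12 (H4) depth=12
  + 177.46.182.82/32 (H0) depth=32
  Q 228.177.79.114: descend 111001001011000101001111011100 ; hops seen [H4,H2] ; pick H2
  + 228.176.0.0/15 (H0) depth=15
  del 228.176.0.0/12 (clear depth 12)

== LOOKUPS ==
["H3","H2"]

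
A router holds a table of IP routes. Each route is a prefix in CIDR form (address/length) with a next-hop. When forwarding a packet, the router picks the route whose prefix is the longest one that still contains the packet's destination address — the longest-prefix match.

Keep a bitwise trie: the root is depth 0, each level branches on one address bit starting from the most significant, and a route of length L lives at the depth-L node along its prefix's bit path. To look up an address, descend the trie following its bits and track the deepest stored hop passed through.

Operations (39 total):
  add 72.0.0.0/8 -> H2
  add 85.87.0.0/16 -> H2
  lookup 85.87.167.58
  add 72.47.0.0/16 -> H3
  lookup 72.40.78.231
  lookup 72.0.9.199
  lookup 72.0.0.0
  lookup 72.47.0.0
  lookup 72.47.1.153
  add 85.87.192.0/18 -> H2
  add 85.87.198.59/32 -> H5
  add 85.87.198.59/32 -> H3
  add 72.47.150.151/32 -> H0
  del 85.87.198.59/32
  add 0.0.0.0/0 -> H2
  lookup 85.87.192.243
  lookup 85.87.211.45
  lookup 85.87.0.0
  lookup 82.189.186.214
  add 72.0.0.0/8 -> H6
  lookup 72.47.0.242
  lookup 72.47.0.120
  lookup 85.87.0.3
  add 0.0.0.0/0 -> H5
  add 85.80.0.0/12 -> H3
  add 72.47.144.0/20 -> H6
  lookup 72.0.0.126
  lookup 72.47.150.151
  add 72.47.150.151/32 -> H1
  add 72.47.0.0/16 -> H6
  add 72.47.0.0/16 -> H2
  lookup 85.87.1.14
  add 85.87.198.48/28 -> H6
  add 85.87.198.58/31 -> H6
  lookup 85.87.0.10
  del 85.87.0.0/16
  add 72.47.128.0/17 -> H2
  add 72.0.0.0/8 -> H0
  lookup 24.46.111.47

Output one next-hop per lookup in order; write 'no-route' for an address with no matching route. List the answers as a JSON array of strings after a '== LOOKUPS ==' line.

Trace:
  + 72.0.0.0/8 (H2) depth=8
  + 85.87.0.0/16 (H2) depth=16
  lookup 85.87.167.58: bits 0101010101010111 walk d0:-→d1:-→d2:-→d3:-→d4:-→d5:-→d6:-→d7:-→d8:-→d9:-→d10:-→d11:-→d12:-→d13:-→d14:-→d15:-→d16:H2 -> H2
  + 72.47.0.0/16 (H3) depth=16
  lookup 72.40.78.231: bits 0100100000101 walk d0:-→d1:-→d2:-→d3:-→d4:-→d5:-→d6:-→d7:-→d8:H2→d9:-→d10:-→d11:-→d12:-→d13:- -> H2
  lookup 72.0.9.199: bits 0100100000 walk d0:-→d1:-→d2:-→d3:-→d4:-→d5:-→d6:-→d7:-→d8:H2→d9:-→d10:- -> H2
  lookup 72.0.0.0: bits 0100100000 walk d0:-→d1:-→d2:-→d3:-→d4:-→d5:-→d6:-→d7:-→d8:H2→d9:-→d10:- -> H2
  lookup 72.47.0.0: bits 0100100000101111 walk d0:-→d1:-→d2:-→d3:-→d4:-→d5:-→d6:-→d7:-→d8:H2→d9:-→d10:-→d11:-→d12:-→d13:-→d14:-→d15:-→d16:H3 -> H3
  lookup 72.47.1.153: bits 0100100000101111 walk d0:-→d1:-→d2:-→d3:-→d4:-→d5:-→d6:-→d7:-→d8:H2→d9:-→d10:-→d11:-→d12:-→d13:-→d14:-→d15:-→d16:H3 -> H3
  + 85.87.192.0/18 (H2) depth=18
  + 85.87.198.59/32 (H5) depth=32
  + 85.87.198.59/32 (H3) depth=32
  + 72.47.150.151/32 (H0) depth=32
  del 85.87.198.59/32 (clear depth 32)
  + 0.0.0.0/0 (H2) depth=0
  lookup 85.87.192.243: bits 010101010101011111000 walk d0:H2→d1:-→d2:-→d3:-→d4:-→d5:-→d6:-→d7:-→d8:-→d9:-→d10:-→d11:-→d12:-→d13:-→d14:-→d15:-→d16:H2→d17:-→d18:H2→d19:-→d20:-→d21:- -> H2
  lookup 85.87.211.45: bits 0101010101010111110 walk d0:H2→d1:-→d2:-→d3:-→d4:-→d5:-→d6:-→d7:-→d8:-→d9:-→d10:-→d11:-→d12:-→d13:-→d14:-→d15:-→d16:H2→d17:-→d18:H2→d19:- -> H2
  lookup 85.87.0.0: bits 0101010101010111 walk d0:H2→d1:-→d2:-→d3:-→d4:-→d5:-→d6:-→d7:-→d8:-→d9:-→d10:-→d11:-→d12:-→d13:-→d14:-→d15:-→d16:H2 -> H2
  lookup 82.189.186.214: bits 01010 walk d0:H2→d1:-→d2:-→d3:-→d4:-→d5:- -> H2
  + 72.0.0.0/8 (H6) depth=8
  lookup 72.47.0.242: bits 0100100000101111 walk d0:H2→d1:-→d2:-→d3:-→d4:-→d5:-→d6:-→d7:-→d8:H6→d9:-→d10:-→d11:-→d12:-→d13:-→d14:-→d15:-→d16:H3 -> H3
  lookup 72.47.0.120: bits 0100100000101111 walk d0:H2→d1:-→d2:-→d3:-→d4:-→d5:-→d6:-→d7:-→d8:H6→d9:-→d10:-→d11:-→d12:-→d13:-→d14:-→d15:-→d16:H3 -> H3
  lookup 85.87.0.3: bits 0101010101010111 walk d0:H2→d1:-→d2:-→d3:-→d4:-→d5:-→d6:-→d7:-→d8:-→d9:-→d10:-→d11:-→d12:-→d13:-→d14:-→d15:-→d16:H2 -> H2
  + 0.0.0.0/0 (H5) depth=0
  + 85.80.0.0/12 (H3) depth=12
  + 72.47.144.0/20 (H6) depth=20
  lookup 72.0.0.126: bits 0100100000 walk d0:H5→d1:-→d2:-→d3:-→d4:-→d5:-→d6:-→d7:-→d8:H6→d9:-→d10:- -> H6
  lookup 72.47.150.151: bits 01001000001011111001011010010111 walk d0:H5→d1:-→d2:-→d3:-→d4:-→d5:-→d6:-→d7:-→d8:H6→d9:-→d10:-→d11:-→d12:-→d13:-→d14:-→d15:-→d16:H3→d17:-→d18:-→d19:-→d20:H6→d21:-→d22:-→d23:-→d24:-→d25:-→d26:-→d27:-→d28:-→d29:-→d30:-→d31:-→d32:H0 -> H0
  + 72.47.150.151/32 (H1) depth=32
  + 72.47.0.0/16 (H6) depth=16
  + 72.47.0.0/16 (H2) depth=16
  lookup 85.87.1.14: bits 0101010101010111 walk d0:H5→d1:-→d2:-→d3:-→d4:-→d5:-→d6:-→d7:-→d8:-→d9:-→d10:-→d11:-→d12:H3→d13:-→d14:-→d15:-→d16:H2 -> H2
  + 85.87.198.48/28 (H6) depth=28
  + 85.87.198.58/31 (H6) depth=31
  lookup 85.87.0.10: bits 0101010101010111 walk d0:H5→d1:-→d2:-→d3:-→d4:-→d5:-→d6:-→d7:-→d8:-→d9:-→d10:-→d11:-→d12:H3→d13:-→d14:-→d15:-→d16:H2 -> H2
  del 85.87.0.0/16 (clear depth 16)
  + 72.47.128.0/17 (H2) depth=17
  + 72.0.0.0/8 (H0) depth=8
  lookup 24.46.111.47: bits 0 walk d0:H5→d1:- -> H5

== LOOKUPS ==
["H2","H2","H2","H2","H3","H3","H2","H2","H2","H2","H3","H3","H2","H6","H0","H2","H2","H5"]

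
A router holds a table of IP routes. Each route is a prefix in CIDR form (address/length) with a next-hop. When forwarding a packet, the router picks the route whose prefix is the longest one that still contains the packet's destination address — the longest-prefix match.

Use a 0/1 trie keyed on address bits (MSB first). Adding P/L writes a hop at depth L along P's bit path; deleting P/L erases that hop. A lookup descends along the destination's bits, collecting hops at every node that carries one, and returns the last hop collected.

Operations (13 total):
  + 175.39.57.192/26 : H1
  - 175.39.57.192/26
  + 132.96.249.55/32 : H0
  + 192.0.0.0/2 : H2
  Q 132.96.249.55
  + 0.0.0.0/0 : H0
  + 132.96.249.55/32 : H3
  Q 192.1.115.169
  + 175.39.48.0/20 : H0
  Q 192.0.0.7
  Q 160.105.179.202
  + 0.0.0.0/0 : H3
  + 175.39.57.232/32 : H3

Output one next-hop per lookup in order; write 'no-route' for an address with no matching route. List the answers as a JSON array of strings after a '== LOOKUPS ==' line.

Apply in order:
  add 175.39.57.192/26 -> H1 at depth 26
  - 175.39.57.192/26 clear@26
  add 132.96.249.55/32 -> H0 at depth 32
  add 192.0.0.0/2 -> H2 at depth 2
  ? 132.96.249.55  path d0:-→d1:-→d2:-→d3:-→d4:-→d5:-→d6:-→d7:-→d8:-→d9:-→d10:-→d11:-→d12:-→d13:-→d14:-→d15:-→d16:-→d17:-→d18:-→d19:-→d20:-→d21:-→d22:-→d23:-→d24:-→d25:-→d26:-→d27:-→d28:-→d29:-→d30:-→d31:-→d32:H0  best=H0
  add 0.0.0.0/0 -> H0 at depth 0
  add 132.96.249.55/32 -> H3 at depth 32
  ? 192.1.115.169  path d0:H0→d1:-→d2:H2  best=H2
  add 175.39.48.0/20 -> H0 at depth 20
  ? 192.0.0.7  path d0:H0→d1:-→d2:H2  best=H2
  ? 160.105.179.202  path d0:H0→d1:-→d2:-→d3:-→d4:-  best=H0
  add 0.0.0.0/0 -> H3 at depth 0
  add 175.39.57.232/32 -> H3 at depth 32

== LOOKUPS ==
["H0","H2","H2","H0"]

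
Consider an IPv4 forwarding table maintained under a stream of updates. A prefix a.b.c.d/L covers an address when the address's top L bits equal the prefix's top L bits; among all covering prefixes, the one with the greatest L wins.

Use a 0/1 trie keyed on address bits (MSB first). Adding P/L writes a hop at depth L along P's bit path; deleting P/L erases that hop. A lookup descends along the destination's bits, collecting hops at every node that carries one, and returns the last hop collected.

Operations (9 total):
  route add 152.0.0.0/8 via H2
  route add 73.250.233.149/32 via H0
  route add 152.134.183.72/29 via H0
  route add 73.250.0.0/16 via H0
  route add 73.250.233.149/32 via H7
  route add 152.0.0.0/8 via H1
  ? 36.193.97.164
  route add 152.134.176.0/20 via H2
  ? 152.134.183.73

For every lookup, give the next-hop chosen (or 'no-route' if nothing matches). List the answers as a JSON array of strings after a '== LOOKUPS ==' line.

Process each operation:
  add 152.0.0.0/8 -> H2 at depth 8
  add 73.250.233.149/32 -> H0 at depth 32
  add 152.134.183.72/29 -> H0 at depth 29
  add 73.250.0.0/16 -> H0 at depth 16
  add 73.250.233.149/32 -> H7 at depth 32
  add 152.0.0.0/8 -> H1 at depth 8
  Q 36.193.97.164: descend 0 ; hops seen [∅] ; pick no-route
  add 152.134.176.0/20 -> H2 at depth 20
  Q 152.134.183.73: descend 10011000100001101011011101001 ; hops seen [H1,H2,H0] ; pick H0

== LOOKUPS ==
["no-route","H0"]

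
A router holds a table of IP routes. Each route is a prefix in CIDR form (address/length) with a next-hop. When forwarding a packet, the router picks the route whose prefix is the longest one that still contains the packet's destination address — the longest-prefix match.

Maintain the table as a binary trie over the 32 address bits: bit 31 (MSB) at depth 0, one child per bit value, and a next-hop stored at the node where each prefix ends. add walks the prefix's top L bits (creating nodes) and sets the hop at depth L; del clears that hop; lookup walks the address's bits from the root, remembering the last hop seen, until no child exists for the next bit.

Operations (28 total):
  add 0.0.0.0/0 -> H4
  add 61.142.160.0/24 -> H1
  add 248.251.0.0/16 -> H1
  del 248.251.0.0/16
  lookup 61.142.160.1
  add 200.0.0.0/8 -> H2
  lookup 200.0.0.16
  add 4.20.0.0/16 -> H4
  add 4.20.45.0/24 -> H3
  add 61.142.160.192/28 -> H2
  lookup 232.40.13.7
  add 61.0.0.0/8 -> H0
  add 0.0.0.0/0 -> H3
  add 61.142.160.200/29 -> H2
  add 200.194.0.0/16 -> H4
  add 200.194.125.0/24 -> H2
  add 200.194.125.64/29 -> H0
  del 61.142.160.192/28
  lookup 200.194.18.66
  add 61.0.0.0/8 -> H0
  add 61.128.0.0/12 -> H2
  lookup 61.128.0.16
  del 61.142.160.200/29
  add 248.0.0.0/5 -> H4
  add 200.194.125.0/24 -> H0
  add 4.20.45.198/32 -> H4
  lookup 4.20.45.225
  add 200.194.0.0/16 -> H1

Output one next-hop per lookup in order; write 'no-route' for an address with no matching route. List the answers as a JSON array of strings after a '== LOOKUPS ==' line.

Process each operation:
  add 0.0.0.0/0 -> H4 at depth 0
  add 61.142.160.0/24 -> H1 at depth 24
  add 248.251.0.0/16 -> H1 at depth 16
  del 248.251.0.0/16 (clear depth 16)
  Q 61.142.160.1: descend 001111011000111010100000 ; hops seen [H4,H1] ; pick H1
  add 200.0.0.0/8 -> H2 at depth 8
  Q 200.0.0.16: descend 11001000 ; hops seen [H4,H2] ; pick H2
  add 4.20.0.0/16 -> H4 at depth 16
  add 4.20.45.0/24 -> H3 at depth 24
  add 61.142.160.192/28 -> H2 at depth 28
  Q 232.40.13.7: descend 111 ; hops seen [H4] ; pick H4
  add 61.0.0.0/8 -> H0 at depth 8
  add 0.0.0.0/0 -> H3 at depth 0
  add 61.142.160.200/29 -> H2 at depth 29
  add 200.194.0.0/16 -> H4 at depth 16
  add 200.194.125.0/24 -> H2 at depth 24
  add 200.194.125.64/29 -> H0 at depth 29
  del 61.142.160.192/28 (clear depth 28)
  Q 200.194.18.66: descend 11001000110000100 ; hops seen [H3,H2,H4] ; pick H4
  add 61.0.0.0/8 -> H0 at depth 8
  add 61.128.0.0/12 -> H2 at depth 12
  Q 61.128.0.16: descend 001111011000 ; hops seen [H3,H0,H2] ; pick H2
  del 61.142.160.200/29 (clear depth 29)
  add 248.0.0.0/5 -> H4 at depth 5
  add 200.194.125.0/24 -> H0 at depth 24
  add 4.20.45.198/32 -> H4 at depth 32
  Q 4.20.45.225: descend 00000100000101000010110111 ; hops seen [H3,H4,H3] ; pick H3
  add 200.194.0.0/16 -> H1 at depth 16

== LOOKUPS ==
["H1","H2","H4","H4","H2","H3"]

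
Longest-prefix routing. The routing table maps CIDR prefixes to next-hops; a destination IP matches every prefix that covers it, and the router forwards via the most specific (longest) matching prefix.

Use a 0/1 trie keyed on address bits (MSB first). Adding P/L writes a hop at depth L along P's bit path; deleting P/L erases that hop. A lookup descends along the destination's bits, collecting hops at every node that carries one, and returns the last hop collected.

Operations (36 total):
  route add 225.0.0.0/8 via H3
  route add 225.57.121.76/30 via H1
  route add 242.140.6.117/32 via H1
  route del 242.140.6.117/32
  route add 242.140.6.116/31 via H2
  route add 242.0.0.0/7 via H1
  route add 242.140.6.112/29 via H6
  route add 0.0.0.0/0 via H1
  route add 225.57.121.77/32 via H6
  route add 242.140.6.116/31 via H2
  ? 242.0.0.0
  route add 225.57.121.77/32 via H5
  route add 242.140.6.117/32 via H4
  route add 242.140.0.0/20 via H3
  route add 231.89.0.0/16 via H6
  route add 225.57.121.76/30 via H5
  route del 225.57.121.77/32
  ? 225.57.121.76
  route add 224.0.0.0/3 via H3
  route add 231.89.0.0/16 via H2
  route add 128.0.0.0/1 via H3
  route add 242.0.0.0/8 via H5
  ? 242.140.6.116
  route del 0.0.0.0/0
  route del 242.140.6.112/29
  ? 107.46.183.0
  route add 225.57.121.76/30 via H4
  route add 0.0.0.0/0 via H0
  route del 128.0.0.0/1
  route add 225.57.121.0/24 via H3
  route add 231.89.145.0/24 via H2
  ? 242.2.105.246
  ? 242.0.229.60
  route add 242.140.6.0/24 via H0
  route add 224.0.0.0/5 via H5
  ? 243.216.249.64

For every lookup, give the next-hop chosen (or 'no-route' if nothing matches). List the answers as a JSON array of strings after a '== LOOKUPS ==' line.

Trace:
  + 225.0.0.0/8 (H3) depth=8
  + 225.57.121.76/30 (H1) depth=30
  + 242.140.6.117/32 (H1) depth=32
  del 242.140.6.117/32 (clear depth 32)
  + 242.140.6.116/31 (H2) depth=31
  + 242.0.0.0/7 (H1) depth=7
  + 242.140.6.112/29 (H6) depth=29
  + 0.0.0.0/0 (H1) depth=0
  + 225.57.121.77/32 (H6) depth=32
  + 242.140.6.116/31 (H2) depth=31
  lookup 242.0.0.0: bits 11110010 walk d0:H1→d1:-→d2:-→d3:-→d4:-→d5:-→d6:-→d7:H1→d8:- -> H1
  + 225.57.121.77/32 (H5) depth=32
  + 242.140.6.117/32 (H4) depth=32
  + 242.140.0.0/20 (H3) depth=20
  + 231.89.0.0/16 (H6) depth=16
  + 225.57.121.76/30 (H5) depth=30
  del 225.57.121.77/32 (clear depth 32)
  lookup 225.57.121.76: bits 1110000100111001011110010100110 walk d0:H1→d1:-→d2:-→d3:-→d4:-→d5:-→d6:-→d7:-→d8:H3→d9:-→d10:-→d11:-→d12:-→d13:-→d14:-→d15:-→d16:-→d17:-→d18:-→d19:-→d20:-→d21:-→d22:-→d23:-→d24:-→d25:-→d26:-→d27:-→d28:-→d29:-→d30:H5→d31:- -> H5
  + 224.0.0.0/3 (H3) depth=3
  + 231.89.0.0/16 (H2) depth=16
  + 128.0.0.0/1 (H3) depth=1
  + 242.0.0.0/8 (H5) depth=8
  lookup 242.140.6.116: bits 1111001010001100000001100111010 walk d0:H1→d1:H3→d2:-→d3:H3→d4:-→d5:-→d6:-→d7:H1→d8:H5→d9:-→d10:-→d11:-→d12:-→d13:-→d14:-→d15:-→d16:-→d17:-→d18:-→d19:-→d20:H3→d21:-→d22:-→d23:-→d24:-→d25:-→d26:-→d27:-→d28:-→d29:H6→d30:-→d31:H2 -> H2
  del 0.0.0.0/0 (clear depth 0)
  del 242.140.6.112/29 (clear depth 29)
  lookup 107.46.183.0: bits ε walk d0:- -> no-route
  + 225.57.121.76/30 (H4) depth=30
  + 0.0.0.0/0 (H0) depth=0
  del 128.0.0.0/1 (clear depth 1)
  + 225.57.121.0/24 (H3) depth=24
  + 231.89.145.0/24 (H2) depth=24
  lookup 242.2.105.246: bits 11110010 walk d0:H0→d1:-→d2:-→d3:H3→d4:-→d5:-→d6:-→d7:H1→d8:H5 -> H5
  lookup 242.0.229.60: bits 11110010 walk d0:H0→d1:-→d2:-→d3:H3→d4:-→d5:-→d6:-→d7:H1→d8:H5 -> H5
  + 242.140.6.0/24 (H0) depth=24
  + 224.0.0.0/5 (H5) depth=5
  lookup 243.216.249.64: bits 1111001 walk d0:H0→d1:-→d2:-→d3:H3→d4:-→d5:-→d6:-→d7:H1 -> H1

== LOOKUPS ==
["H1","H5","H2","no-route","H5","H5","H1"]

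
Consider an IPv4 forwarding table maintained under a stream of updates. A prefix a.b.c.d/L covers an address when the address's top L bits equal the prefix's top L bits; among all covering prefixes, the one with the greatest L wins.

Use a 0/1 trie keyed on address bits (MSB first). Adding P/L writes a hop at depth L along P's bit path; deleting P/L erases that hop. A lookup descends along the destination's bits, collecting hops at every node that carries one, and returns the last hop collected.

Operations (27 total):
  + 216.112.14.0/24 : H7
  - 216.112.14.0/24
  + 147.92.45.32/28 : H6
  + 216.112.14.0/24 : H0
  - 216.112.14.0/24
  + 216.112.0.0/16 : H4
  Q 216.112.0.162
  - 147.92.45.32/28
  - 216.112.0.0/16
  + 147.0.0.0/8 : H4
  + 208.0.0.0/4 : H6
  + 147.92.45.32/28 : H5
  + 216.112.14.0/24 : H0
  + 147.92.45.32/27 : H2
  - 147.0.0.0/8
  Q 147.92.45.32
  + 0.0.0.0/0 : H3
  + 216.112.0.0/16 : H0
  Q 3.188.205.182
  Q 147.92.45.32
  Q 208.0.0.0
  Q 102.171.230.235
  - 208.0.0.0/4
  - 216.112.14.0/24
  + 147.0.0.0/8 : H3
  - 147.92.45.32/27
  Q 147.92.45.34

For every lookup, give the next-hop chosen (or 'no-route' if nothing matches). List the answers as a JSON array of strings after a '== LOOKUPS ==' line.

Apply in order:
  add 216.112.14.0/24 -> H7 at depth 24
  del 216.112.14.0/24 (clear depth 24)
  add 147.92.45.32/28 -> H6 at depth 28
  add 216.112.14.0/24 -> H0 at depth 24
  del 216.112.14.0/24 (clear depth 24)
  add 216.112.0.0/16 -> H4 at depth 16
  ? 216.112.0.162  path d0:-→d1:-→d2:-→d3:-→d4:-→d5:-→d6:-→d7:-→d8:-→d9:-→d10:-→d11:-→d12:-→d13:-→d14:-→d15:-→d16:H4→d17:-→d18:-→d19:-→d20:-  best=H4
  del 147.92.45.32/28 (clear depth 28)
  del 216.112.0.0/16 (clear depth 16)
  add 147.0.0.0/8 -> H4 at depth 8
  add 208.0.0.0/4 -> H6 at depth 4
  add 147.92.45.32/28 -> H5 at depth 28
  add 216.112.14.0/24 -> H0 at depth 24
  add 147.92.45.32/27 -> H2 at depth 27
  del 147.0.0.0/8 (clear depth 8)
  ? 147.92.45.32  path d0:-→d1:-→d2:-→d3:-→d4:-→d5:-→d6:-→d7:-→d8:-→d9:-→d10:-→d11:-→d12:-→d13:-→d14:-→d15:-→d16:-→d17:-→d18:-→d19:-→d20:-→d21:-→d22:-→d23:-→d24:-→d25:-→d26:-→d27:H2→d28:H5  best=H5
  add 0.0.0.0/0 -> H3 at depth 0
  add 216.112.0.0/16 -> H0 at depth 16
  ? 3.188.205.182  path d0:H3  best=H3
  ? 147.92.45.32  path d0:H3→d1:-→d2:-→d3:-→d4:-→d5:-→d6:-→d7:-→d8:-→d9:-→d10:-→d11:-→d12:-→d13:-→d14:-→d15:-→d16:-→d17:-→d18:-→d19:-→d20:-→d21:-→d22:-→d23:-→d24:-→d25:-→d26:-→d27:H2→d28:H5  best=H5
  ? 208.0.0.0  path d0:H3→d1:-→d2:-→d3:-→d4:H6  best=H6
  ? 102.171.230.235  path d0:H3  best=H3
  del 208.0.0.0/4 (clear depth 4)
  del 216.112.14.0/24 (clear depth 24)
  add 147.0.0.0/8 -> H3 at depth 8
  del 147.92.45.32/27 (clear depth 27)
  ? 147.92.45.34  path d0:H3→d1:-→d2:-→d3:-→d4:-→d5:-→d6:-→d7:-→d8:H3→d9:-→d10:-→d11:-→d12:-→d13:-→d14:-→d15:-→d16:-→d17:-→d18:-→d19:-→d20:-→d21:-→d22:-→d23:-→d24:-→d25:-→d26:-→d27:-→d28:H5  best=H5

== LOOKUPS ==
["H4","H5","H3","H5","H6","H3","H5"]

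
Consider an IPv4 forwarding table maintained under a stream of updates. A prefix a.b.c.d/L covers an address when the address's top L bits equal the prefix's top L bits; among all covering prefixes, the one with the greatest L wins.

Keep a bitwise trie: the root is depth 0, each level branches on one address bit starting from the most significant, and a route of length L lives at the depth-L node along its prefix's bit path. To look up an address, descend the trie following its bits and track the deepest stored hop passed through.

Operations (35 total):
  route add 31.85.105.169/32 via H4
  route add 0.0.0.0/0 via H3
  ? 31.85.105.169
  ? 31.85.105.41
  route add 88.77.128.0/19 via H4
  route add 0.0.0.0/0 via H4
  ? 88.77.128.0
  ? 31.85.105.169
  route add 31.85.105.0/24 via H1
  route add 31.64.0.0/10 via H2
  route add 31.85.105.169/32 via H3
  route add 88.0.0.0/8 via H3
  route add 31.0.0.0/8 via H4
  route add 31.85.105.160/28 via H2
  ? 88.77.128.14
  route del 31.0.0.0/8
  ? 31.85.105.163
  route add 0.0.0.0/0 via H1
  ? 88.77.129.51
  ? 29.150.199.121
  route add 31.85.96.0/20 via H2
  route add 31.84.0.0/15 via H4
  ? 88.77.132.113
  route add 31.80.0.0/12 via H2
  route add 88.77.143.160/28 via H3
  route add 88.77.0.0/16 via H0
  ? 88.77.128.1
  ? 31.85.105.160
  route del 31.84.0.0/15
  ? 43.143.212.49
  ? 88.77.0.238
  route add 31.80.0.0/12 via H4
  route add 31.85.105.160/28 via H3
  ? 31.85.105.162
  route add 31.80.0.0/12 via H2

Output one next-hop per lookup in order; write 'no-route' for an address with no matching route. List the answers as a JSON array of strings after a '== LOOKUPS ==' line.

Trace:
  + 31.85.105.169/32 (H4) depth=32
  + 0.0.0.0/0 (H3) depth=0
  ? 31.85.105.169  path d0:H3→d1:-→d2:-→d3:-→d4:-→d5:-→d6:-→d7:-→d8:-→d9:-→d10:-→d11:-→d12:-→d13:-→d14:-→d15:-→d16:-→d17:-→d18:-→d19:-→d20:-→d21:-→d22:-→d23:-→d24:-→d25:-→d26:-→d27:-→d28:-→d29:-→d30:-→d31:-→d32:H4  best=H4
  ? 31.85.105.41  path d0:H3→d1:-→d2:-→d3:-→d4:-→d5:-→d6:-→d7:-→d8:-→d9:-→d10:-→d11:-→d12:-→d13:-→d14:-→d15:-→d16:-→d17:-→d18:-→d19:-→d20:-→d21:-→d22:-→d23:-→d24:-  best=H3
  + 88.77.128.0/19 (H4) depth=19
  + 0.0.0.0/0 (H4) depth=0
  ? 88.77.128.0  path d0:H4→d1:-→d2:-→d3:-→d4:-→d5:-→d6:-→d7:-→d8:-→d9:-→d10:-→d11:-→d12:-→d13:-→d14:-→d15:-→d16:-→d17:-→d18:-→d19:H4  best=H4
  ? 31.85.105.169  path d0:H4→d1:-→d2:-→d3:-→d4:-→d5:-→d6:-→d7:-→d8:-→d9:-→d10:-→d11:-→d12:-→d13:-→d14:-→d15:-→d16:-→d17:-→d18:-→d19:-→d20:-→d21:-→d22:-→d23:-→d24:-→d25:-→d26:-→d27:-→d28:-→d29:-→d30:-→d31:-→d32:H4  best=H4
  + 31.85.105.0/24 (H1) depth=24
  + 31.64.0.0/10 (H2) depth=10
  + 31.85.105.169/32 (H3) depth=32
  + 88.0.0.0/8 (H3) depth=8
  + 31.0.0.0/8 (H4) depth=8
  + 31.85.105.160/28 (H2) depth=28
  ? 88.77.128.14  path d0:H4→d1:-→d2:-→d3:-→d4:-→d5:-→d6:-→d7:-→d8:H3→d9:-→d10:-→d11:-→d12:-→d13:-→d14:-→d15:-→d16:-→d17:-→d18:-→d19:H4  best=H4
  - 31.0.0.0/8 clear@8
  ? 31.85.105.163  path d0:H4→d1:-→d2:-→d3:-→d4:-→d5:-→d6:-→d7:-→d8:-→d9:-→d10:H2→d11:-→d12:-→d13:-→d14:-→d15:-→d16:-→d17:-→d18:-→d19:-→d20:-→d21:-→d22:-→d23:-→d24:H1→d25:-→d26:-→d27:-→d28:H2  best=H2
  + 0.0.0.0/0 (H1) depth=0
  ? 88.77.129.51  path d0:H1→d1:-→d2:-→d3:-→d4:-→d5:-→d6:-→d7:-→d8:H3→d9:-→d10:-→d11:-→d12:-→d13:-→d14:-→d15:-→d16:-→d17:-→d18:-→d19:H4  best=H4
  ? 29.150.199.121  path d0:H1→d1:-→d2:-→d3:-→d4:-→d5:-→d6:-  best=H1
  + 31.85.96.0/20 (H2) depth=20
  + 31.84.0.0/15 (H4) depth=15
  ? 88.77.132.113  path d0:H1→d1:-→d2:-→d3:-→d4:-→d5:-→d6:-→d7:-→d8:H3→d9:-→d10:-→d11:-→d12:-→d13:-→d14:-→d15:-→d16:-→d17:-→d18:-→d19:H4  best=H4
  + 31.80.0.0/12 (H2) depth=12
  + 88.77.143.160/28 (H3) depth=28
  + 88.77.0.0/16 (H0) depth=16
  ? 88.77.128.1  path d0:H1→d1:-→d2:-→d3:-→d4:-→d5:-→d6:-→d7:-→d8:H3→d9:-→d10:-→d11:-→d12:-→d13:-→d14:-→d15:-→d16:H0→d17:-→d18:-→d19:H4→d20:-  best=H4
  ? 31.85.105.160  path d0:H1→d1:-→d2:-→d3:-→d4:-→d5:-→d6:-→d7:-→d8:-→d9:-→d10:H2→d11:-→d12:H2→d13:-→d14:-→d15:H4→d16:-→d17:-→d18:-→d19:-→d20:H2→d21:-→d22:-→d23:-→d24:H1→d25:-→d26:-→d27:-→d28:H2  best=H2
  - 31.84.0.0/15 clear@15
  ? 43.143.212.49  path d0:H1→d1:-→d2:-  best=H1
  ? 88.77.0.238  path d0:H1→d1:-→d2:-→d3:-→d4:-→d5:-→d6:-→d7:-→d8:H3→d9:-→d10:-→d11:-→d12:-→d13:-→d14:-→d15:-→d16:H0  best=H0
  + 31.80.0.0/12 (H4) depth=12
  + 31.85.105.160/28 (H3) depth=28
  ? 31.85.105.162  path d0:H1→d1:-→d2:-→d3:-→d4:-→d5:-→d6:-→d7:-→d8:-→d9:-→d10:H2→d11:-→d12:H4→d13:-→d14:-→d15:-→d16:-→d17:-→d18:-→d19:-→d20:H2→d21:-→d22:-→d23:-→d24:H1→d25:-→d26:-→d27:-→d28:H3  best=H3
  + 31.80.0.0/12 (H2) depth=12

== LOOKUPS ==
["H4","H3","H4","H4","H4","H2","H4","H1","H4","H4","H2","H1","H0","H3"]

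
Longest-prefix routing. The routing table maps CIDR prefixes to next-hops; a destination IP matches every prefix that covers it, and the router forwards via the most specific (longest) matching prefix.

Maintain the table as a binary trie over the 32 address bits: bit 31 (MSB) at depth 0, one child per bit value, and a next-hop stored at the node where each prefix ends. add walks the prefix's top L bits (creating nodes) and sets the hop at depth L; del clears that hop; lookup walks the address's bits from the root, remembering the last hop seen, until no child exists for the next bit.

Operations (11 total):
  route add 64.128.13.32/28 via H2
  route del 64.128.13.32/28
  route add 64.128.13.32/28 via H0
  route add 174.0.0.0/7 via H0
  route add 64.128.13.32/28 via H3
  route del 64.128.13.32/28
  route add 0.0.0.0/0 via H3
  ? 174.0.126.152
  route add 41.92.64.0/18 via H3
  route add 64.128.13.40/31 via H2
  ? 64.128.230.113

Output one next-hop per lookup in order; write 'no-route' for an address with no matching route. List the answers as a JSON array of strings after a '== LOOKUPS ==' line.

Trace:
  + 64.128.13.32/28 (H2) depth=28
  del 64.128.13.32/28 (clear depth 28)
  + 64.128.13.32/28 (H0) depth=28
  + 174.0.0.0/7 (H0) depth=7
  + 64.128.13.32/28 (H3) depth=28
  del 64.128.13.32/28 (clear depth 28)
  + 0.0.0.0/0 (H3) depth=0
  ? 174.0.126.152  path d0:H3→d1:-→d2:-→d3:-→d4:-→d5:-→d6:-→d7:H0  best=H0
  + 41.92.64.0/18 (H3) depth=18
  + 64.128.13.40/31 (H2) depth=31
  ? 64.128.230.113  path d0:H3→d1:-→d2:-→d3:-→d4:-→d5:-→d6:-→d7:-→d8:-→d9:-→d10:-→d11:-→d12:-→d13:-→d14:-→d15:-→d16:-  best=H3

== LOOKUPS ==
["H0","H3"]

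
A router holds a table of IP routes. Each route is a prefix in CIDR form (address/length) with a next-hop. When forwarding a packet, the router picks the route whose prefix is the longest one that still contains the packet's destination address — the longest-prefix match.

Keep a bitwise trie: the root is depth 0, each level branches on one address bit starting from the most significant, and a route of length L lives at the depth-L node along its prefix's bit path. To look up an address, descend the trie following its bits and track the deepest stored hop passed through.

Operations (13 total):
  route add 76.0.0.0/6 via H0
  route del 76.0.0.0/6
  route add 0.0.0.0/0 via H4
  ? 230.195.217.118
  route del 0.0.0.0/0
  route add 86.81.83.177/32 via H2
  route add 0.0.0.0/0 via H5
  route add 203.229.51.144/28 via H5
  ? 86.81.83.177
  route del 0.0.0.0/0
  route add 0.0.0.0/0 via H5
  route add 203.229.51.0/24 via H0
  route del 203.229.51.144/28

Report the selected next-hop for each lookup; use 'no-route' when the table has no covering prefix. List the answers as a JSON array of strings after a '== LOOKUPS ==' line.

Apply in order:
  add 76.0.0.0/6 -> H0 at depth 6
  - 76.0.0.0/6 clear@6
  add 0.0.0.0/0 -> H4 at depth 0
  lookup 230.195.217.118: bits ε walk d0:H4 -> H4
  - 0.0.0.0/0 clear@0
  add 86.81.83.177/32 -> H2 at depth 32
  add 0.0.0.0/0 -> H5 at depth 0
  add 203.229.51.144/28 -> H5 at depth 28
  lookup 86.81.83.177: bits 01010110010100010101001110110001 walk d0:H5→d1:-→d2:-→d3:-→d4:-→d5:-→d6:-→d7:-→d8:-→d9:-→d10:-→d11:-→d12:-→d13:-→d14:-→d15:-→d16:-→d17:-→d18:-→d19:-→d20:-→d21:-→d22:-→d23:-→d24:-→d25:-→d26:-→d27:-→d28:-→d29:-→d30:-→d31:-→d32:H2 -> H2
  - 0.0.0.0/0 clear@0
  add 0.0.0.0/0 -> H5 at depth 0
  add 203.229.51.0/24 -> H0 at depth 24
  - 203.229.51.144/28 clear@28

== LOOKUPS ==
["H4","H2"]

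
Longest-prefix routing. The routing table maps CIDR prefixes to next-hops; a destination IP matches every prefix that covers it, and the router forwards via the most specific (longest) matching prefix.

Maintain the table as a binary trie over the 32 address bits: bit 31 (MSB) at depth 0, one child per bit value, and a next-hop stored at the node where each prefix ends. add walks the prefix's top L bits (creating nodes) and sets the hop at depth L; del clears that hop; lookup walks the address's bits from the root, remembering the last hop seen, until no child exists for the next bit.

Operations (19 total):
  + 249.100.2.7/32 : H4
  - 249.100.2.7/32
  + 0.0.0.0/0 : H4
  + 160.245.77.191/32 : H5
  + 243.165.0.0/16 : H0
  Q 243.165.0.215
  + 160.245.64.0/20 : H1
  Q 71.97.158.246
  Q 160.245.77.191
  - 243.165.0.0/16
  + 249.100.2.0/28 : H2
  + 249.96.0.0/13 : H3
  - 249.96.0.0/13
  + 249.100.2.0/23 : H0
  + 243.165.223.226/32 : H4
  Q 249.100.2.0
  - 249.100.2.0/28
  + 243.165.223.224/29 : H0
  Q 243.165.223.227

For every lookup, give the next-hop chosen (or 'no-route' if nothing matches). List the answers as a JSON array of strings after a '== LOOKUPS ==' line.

Apply in order:
  add 249.100.2.7/32 -> H4 at depth 32
  del 249.100.2.7/32 (clear depth 32)
  add 0.0.0.0/0 -> H4 at depth 0
  add 160.245.77.191/32 -> H5 at depth 32
  add 243.165.0.0/16 -> H0 at depth 16
  lookup 243.165.0.215: bits 1111001110100101 walk d0:H4→d1:-→d2:-→d3:-→d4:-→d5:-→d6:-→d7:-→d8:-→d9:-→d10:-→d11:-→d12:-→d13:-→d14:-→d15:-→d16:H0 -> H0
  add 160.245.64.0/20 -> H1 at depth 20
  lookup 71.97.158.246: bits ε walk d0:H4 -> H4
  lookup 160.245.77.191: bits 10100000111101010100110110111111 walk d0:H4→d1:-→d2:-→d3:-→d4:-→d5:-→d6:-→d7:-→d8:-→d9:-→d10:-→d11:-→d12:-→d13:-→d14:-→d15:-→d16:-→d17:-→d18:-→d19:-→d20:H1→d21:-→d22:-→d23:-→d24:-→d25:-→d26:-→d27:-→d28:-→d29:-→d30:-→d31:-→d32:H5 -> H5
  del 243.165.0.0/16 (clear depth 16)
  add 249.100.2.0/28 -> H2 at depth 28
  add 249.96.0.0/13 -> H3 at depth 13
  del 249.96.0.0/13 (clear depth 13)
  add 249.100.2.0/23 -> H0 at depth 23
  add 243.165.223.226/32 -> H4 at depth 32
  lookup 249.100.2.0: bits 11111001011001000000001000000 walk d0:H4→d1:-→d2:-→d3:-→d4:-→d5:-→d6:-→d7:-→d8:-→d9:-→d10:-→d11:-→d12:-→d13:-→d14:-→d15:-→d16:-→d17:-→d18:-→d19:-→d20:-→d21:-→d22:-→d23:H0→d24:-→d25:-→d26:-→d27:-→d28:H2→d29:- -> H2
  del 249.100.2.0/28 (clear depth 28)
  add 243.165.223.224/29 -> H0 at depth 29
  lookup 243.165.223.227: bits 1111001110100101110111111110001 walk d0:H4→d1:-→d2:-→d3:-→d4:-→d5:-→d6:-→d7:-→d8:-→d9:-→d10:-→d11:-→d12:-→d13:-→d14:-→d15:-→d16:-→d17:-→d18:-→d19:-→d20:-→d21:-→d22:-→d23:-→d24:-→d25:-→d26:-→d27:-→d28:-→d29:H0→d30:-→d31:- -> H0

== LOOKUPS ==
["H0","H4","H5","H2","H0"]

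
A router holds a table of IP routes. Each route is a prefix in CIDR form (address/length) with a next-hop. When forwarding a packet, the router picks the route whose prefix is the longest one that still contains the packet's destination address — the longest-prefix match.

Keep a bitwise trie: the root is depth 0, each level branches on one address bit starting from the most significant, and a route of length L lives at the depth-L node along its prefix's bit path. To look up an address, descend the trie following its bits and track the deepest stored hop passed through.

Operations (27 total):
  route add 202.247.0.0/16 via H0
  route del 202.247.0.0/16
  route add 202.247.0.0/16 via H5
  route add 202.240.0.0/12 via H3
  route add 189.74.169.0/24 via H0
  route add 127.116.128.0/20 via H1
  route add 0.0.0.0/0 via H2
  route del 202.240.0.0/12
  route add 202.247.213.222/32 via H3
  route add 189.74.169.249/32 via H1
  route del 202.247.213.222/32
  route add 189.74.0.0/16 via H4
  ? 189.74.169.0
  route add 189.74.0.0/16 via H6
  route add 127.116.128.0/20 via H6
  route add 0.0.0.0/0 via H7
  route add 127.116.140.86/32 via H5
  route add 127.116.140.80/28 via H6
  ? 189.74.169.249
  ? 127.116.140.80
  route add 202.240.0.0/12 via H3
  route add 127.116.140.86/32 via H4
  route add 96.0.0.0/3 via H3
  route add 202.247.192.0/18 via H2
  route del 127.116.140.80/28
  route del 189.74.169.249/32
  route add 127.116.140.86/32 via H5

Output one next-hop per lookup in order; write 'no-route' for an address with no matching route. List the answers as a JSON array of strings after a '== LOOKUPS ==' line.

Trace:
  add 202.247.0.0/16 -> H0 at depth 16
  del 202.247.0.0/16 (clear depth 16)
  add 202.247.0.0/16 -> H5 at depth 16
  add 202.240.0.0/12 -> H3 at depth 12
  add 189.74.169.0/24 -> H0 at depth 24
  add 127.116.128.0/20 -> H1 at depth 20
  add 0.0.0.0/0 -> H2 at depth 0
  del 202.240.0.0/12 (clear depth 12)
  add 202.247.213.222/32 -> H3 at depth 32
  add 189.74.169.249/32 -> H1 at depth 32
  del 202.247.213.222/32 (clear depth 32)
  add 189.74.0.0/16 -> H4 at depth 16
  Q 189.74.169.0: descend 101111010100101010101001 ; hops seen [H2,H4,H0] ; pick H0
  add 189.74.0.0/16 -> H6 at depth 16
  add 127.116.128.0/20 -> H6 at depth 20
  add 0.0.0.0/0 -> H7 at depth 0
  add 127.116.140.86/32 -> H5 at depth 32
  add 127.116.140.80/28 -> H6 at depth 28
  Q 189.74.169.249: descend 10111101010010101010100111111001 ; hops seen [H7,H6,H0,H1] ; pick H1
  Q 127.116.140.80: descend 01111111011101001000110001010 ; hops seen [H7,H6,H6] ; pick H6
  add 202.240.0.0/12 -> H3 at depth 12
  add 127.116.140.86/32 -> H4 at depth 32
  add 96.0.0.0/3 -> H3 at depth 3
  add 202.247.192.0/18 -> H2 at depth 18
  del 127.116.140.80/28 (clear depth 28)
  del 189.74.169.249/32 (clear depth 32)
  add 127.116.140.86/32 -> H5 at depth 32

== LOOKUPS ==
["H0","H1","H6"]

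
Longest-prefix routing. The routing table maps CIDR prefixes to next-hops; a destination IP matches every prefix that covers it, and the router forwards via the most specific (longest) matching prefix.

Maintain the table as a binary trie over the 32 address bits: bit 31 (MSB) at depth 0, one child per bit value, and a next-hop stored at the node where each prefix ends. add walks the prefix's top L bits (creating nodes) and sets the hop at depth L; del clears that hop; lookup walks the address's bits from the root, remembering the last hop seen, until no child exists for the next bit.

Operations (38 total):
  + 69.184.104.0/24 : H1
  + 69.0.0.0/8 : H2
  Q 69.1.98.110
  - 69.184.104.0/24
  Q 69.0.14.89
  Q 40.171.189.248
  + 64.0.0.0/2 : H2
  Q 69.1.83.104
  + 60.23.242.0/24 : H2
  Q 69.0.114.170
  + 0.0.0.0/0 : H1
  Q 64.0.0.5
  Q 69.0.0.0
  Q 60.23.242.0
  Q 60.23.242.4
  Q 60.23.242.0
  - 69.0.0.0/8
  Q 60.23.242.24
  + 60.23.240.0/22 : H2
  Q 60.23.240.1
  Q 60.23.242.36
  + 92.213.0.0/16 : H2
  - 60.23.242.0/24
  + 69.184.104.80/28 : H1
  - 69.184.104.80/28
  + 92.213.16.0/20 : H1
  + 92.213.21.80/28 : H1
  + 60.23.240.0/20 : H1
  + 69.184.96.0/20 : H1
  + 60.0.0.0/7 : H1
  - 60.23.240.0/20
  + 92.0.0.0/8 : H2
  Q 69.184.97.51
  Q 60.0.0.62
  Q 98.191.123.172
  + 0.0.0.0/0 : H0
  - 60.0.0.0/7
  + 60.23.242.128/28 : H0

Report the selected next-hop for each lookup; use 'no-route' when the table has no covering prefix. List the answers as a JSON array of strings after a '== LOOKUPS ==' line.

Trace:
  add 69.184.104.0/24 -> H1 at depth 24
  add 69.0.0.0/8 -> H2 at depth 8
  ? 69.1.98.110  path d0:-→d1:-→d2:-→d3:-→d4:-→d5:-→d6:-→d7:-→d8:H2  best=H2
  - 69.184.104.0/24 clear@24
  ? 69.0.14.89  path d0:-→d1:-→d2:-→d3:-→d4:-→d5:-→d6:-→d7:-→d8:H2  best=H2
  ? 40.171.189.248  path d0:-→d1:-  best=no-route
  add 64.0.0.0/2 -> H2 at depth 2
  ? 69.1.83.104  path d0:-→d1:-→d2:H2→d3:-→d4:-→d5:-→d6:-→d7:-→d8:H2  best=H2
  add 60.23.242.0/24 -> H2 at depth 24
  ? 69.0.114.170  path d0:-→d1:-→d2:H2→d3:-→d4:-→d5:-→d6:-→d7:-→d8:H2  best=H2
  add 0.0.0.0/0 -> H1 at depth 0
  ? 64.0.0.5  path d0:H1→d1:-→d2:H2→d3:-→d4:-→d5:-  best=H2
  ? 69.0.0.0  path d0:H1→d1:-→d2:H2→d3:-→d4:-→d5:-→d6:-→d7:-→d8:H2  best=H2
  ? 60.23.242.0  path d0:H1→d1:-→d2:-→d3:-→d4:-→d5:-→d6:-→d7:-→d8:-→d9:-→d10:-→d11:-→d12:-→d13:-→d14:-→d15:-→d16:-→d17:-→d18:-→d19:-→d20:-→d21:-→d22:-→d23:-→d24:H2  best=H2
  ? 60.23.242.4  path d0:H1→d1:-→d2:-→d3:-→d4:-→d5:-→d6:-→d7:-→d8:-→d9:-→d10:-→d11:-→d12:-→d13:-→d14:-→d15:-→d16:-→d17:-→d18:-→d19:-→d20:-→d21:-→d22:-→d23:-→d24:H2  best=H2
  ? 60.23.242.0  path d0:H1→d1:-→d2:-→d3:-→d4:-→d5:-→d6:-→d7:-→d8:-→d9:-→d10:-→d11:-→d12:-→d13:-→d14:-→d15:-→d16:-→d17:-→d18:-→d19:-→d20:-→d21:-→d22:-→d23:-→d24:H2  best=H2
  - 69.0.0.0/8 clear@8
  ? 60.23.242.24  path d0:H1→d1:-→d2:-→d3:-→d4:-→d5:-→d6:-→d7:-→d8:-→d9:-→d10:-→d11:-→d12:-→d13:-→d14:-→d15:-→d16:-→d17:-→d18:-→d19:-→d20:-→d21:-→d22:-→d23:-→d24:H2  best=H2
  add 60.23.240.0/22 -> H2 at depth 22
  ? 60.23.240.1  path d0:H1→d1:-→d2:-→d3:-→d4:-→d5:-→d6:-→d7:-→d8:-→d9:-→d10:-→d11:-→d12:-→d13:-→d14:-→d15:-→d16:-→d17:-→d18:-→d19:-→d20:-→d21:-→d22:H2  best=H2
  ? 60.23.242.36  path d0:H1→d1:-→d2:-→d3:-→d4:-→d5:-→d6:-→d7:-→d8:-→d9:-→d10:-→d11:-→d12:-→d13:-→d14:-→d15:-→d16:-→d17:-→d18:-→d19:-→d20:-→d21:-→d22:H2→d23:-→d24:H2  best=H2
  add 92.213.0.0/16 -> H2 at depth 16
  - 60.23.242.0/24 clear@24
  add 69.184.104.80/28 -> H1 at depth 28
  - 69.184.104.80/28 clear@28
  add 92.213.16.0/20 -> H1 at depth 20
  add 92.213.21.80/28 -> H1 at depth 28
  add 60.23.240.0/20 -> H1 at depth 20
  add 69.184.96.0/20 -> H1 at depth 20
  add 60.0.0.0/7 -> H1 at depth 7
  - 60.23.240.0/20 clear@20
  add 92.0.0.0/8 -> H2 at depth 8
  ? 69.184.97.51  path d0:H1→d1:-→d2:H2→d3:-→d4:-→d5:-→d6:-→d7:-→d8:-→d9:-→d10:-→d11:-→d12:-→d13:-→d14:-→d15:-→d16:-→d17:-→d18:-→d19:-→d20:H1  best=H1
  ? 60.0.0.62  path d0:H1→d1:-→d2:-→d3:-→d4:-→d5:-→d6:-→d7:H1→d8:-→d9:-→d10:-→d11:-  best=H1
  ? 98.191.123.172  path d0:H1→d1:-→d2:H2  best=H2
  add 0.0.0.0/0 -> H0 at depth 0
  - 60.0.0.0/7 clear@7
  add 60.23.242.128/28 -> H0 at depth 28

== LOOKUPS ==
["H2","H2","no-route","H2","H2","H2","H2","H2","H2","H2","H2","H2","H2","H1","H1","H2"]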